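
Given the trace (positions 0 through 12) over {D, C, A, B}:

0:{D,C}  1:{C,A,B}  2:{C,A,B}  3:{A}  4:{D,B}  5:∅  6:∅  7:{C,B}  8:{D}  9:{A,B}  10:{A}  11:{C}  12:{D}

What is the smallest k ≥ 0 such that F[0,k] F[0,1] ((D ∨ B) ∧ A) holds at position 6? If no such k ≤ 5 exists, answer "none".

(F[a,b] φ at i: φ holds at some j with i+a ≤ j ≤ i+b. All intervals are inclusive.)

Scan j = 6,7,… for F[0,1] ((D ∨ B) ∧ A):
  j=6: fails
  j=7: fails
  j=8: holds
First hit at j=8, so smallest k = 8-6 = 2.

2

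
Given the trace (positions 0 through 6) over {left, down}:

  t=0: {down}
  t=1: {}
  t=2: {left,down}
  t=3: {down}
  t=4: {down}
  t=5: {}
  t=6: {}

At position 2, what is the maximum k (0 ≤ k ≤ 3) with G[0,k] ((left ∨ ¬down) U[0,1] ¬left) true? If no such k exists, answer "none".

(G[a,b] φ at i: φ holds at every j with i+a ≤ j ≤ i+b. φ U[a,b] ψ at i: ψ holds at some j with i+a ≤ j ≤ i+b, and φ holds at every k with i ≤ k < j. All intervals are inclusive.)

3

((left ∨ ¬down) U[0,1] ¬left) must hold from j=2 onward; find where it first fails.
  j=2: holds
  j=3: holds
  j=4: holds
  j=5: holds
Holds through j=5; largest k = 3.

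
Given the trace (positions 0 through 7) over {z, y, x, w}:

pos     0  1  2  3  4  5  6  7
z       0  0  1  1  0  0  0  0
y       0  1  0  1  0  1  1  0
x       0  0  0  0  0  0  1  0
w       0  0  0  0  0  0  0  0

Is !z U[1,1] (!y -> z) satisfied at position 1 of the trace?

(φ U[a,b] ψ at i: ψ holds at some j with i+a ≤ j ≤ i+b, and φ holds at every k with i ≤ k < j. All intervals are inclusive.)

Need some j in [2,2] with (!y -> z), and !z at every k in [1,j-1].
  j=2: (!y -> z) holds; !z holds at every k in [1,1] → satisfied.

Holds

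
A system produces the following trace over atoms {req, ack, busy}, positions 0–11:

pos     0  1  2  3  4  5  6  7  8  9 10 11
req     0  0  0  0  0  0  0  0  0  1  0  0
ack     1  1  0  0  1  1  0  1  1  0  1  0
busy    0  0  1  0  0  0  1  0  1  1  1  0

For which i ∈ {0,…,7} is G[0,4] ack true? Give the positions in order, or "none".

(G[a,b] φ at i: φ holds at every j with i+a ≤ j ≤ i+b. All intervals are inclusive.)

none

Evaluate at each i in [0,7]:
  i=0: ✗ (fails at j=2)
  i=1: ✗ (fails at j=2)
  i=2: ✗ (fails at j=2)
  i=3: ✗ (fails at j=3)
  i=4: ✗ (fails at j=6)
  i=5: ✗ (fails at j=6)
  i=6: ✗ (fails at j=6)
  i=7: ✗ (fails at j=9)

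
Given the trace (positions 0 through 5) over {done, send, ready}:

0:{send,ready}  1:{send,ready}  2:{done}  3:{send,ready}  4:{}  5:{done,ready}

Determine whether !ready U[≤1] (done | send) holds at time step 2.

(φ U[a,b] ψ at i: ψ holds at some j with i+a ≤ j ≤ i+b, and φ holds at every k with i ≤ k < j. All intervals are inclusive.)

Need some j in [2,3] with (done | send), and !ready at every k in [2,j-1].
  j=2: (done | send) holds; no prefix to check → satisfied.

True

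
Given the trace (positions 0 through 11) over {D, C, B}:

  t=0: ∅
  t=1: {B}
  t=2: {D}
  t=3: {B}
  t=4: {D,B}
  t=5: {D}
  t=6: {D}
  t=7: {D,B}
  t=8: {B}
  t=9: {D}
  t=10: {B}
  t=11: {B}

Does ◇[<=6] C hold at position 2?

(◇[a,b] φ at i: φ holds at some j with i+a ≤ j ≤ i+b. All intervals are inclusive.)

Check C at each j in [2,8]:
  j=2: false
  j=3: false
  j=4: false
  j=5: false
  j=6: false
  j=7: false
  j=8: false
No position in the window satisfies it → formula fails.

No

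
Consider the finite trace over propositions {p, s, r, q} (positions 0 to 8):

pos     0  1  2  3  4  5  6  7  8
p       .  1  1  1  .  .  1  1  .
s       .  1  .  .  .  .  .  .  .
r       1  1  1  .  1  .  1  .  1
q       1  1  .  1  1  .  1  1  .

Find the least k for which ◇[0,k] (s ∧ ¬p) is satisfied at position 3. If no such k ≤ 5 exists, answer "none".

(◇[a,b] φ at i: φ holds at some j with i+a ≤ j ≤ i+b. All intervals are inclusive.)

Scan j = 3,4,… for (s ∧ ¬p):
  j=3: fails
  j=4: fails
  j=5: fails
  j=6: fails
  j=7: fails
  j=8: fails
No j in [3,8] satisfies it → none.

none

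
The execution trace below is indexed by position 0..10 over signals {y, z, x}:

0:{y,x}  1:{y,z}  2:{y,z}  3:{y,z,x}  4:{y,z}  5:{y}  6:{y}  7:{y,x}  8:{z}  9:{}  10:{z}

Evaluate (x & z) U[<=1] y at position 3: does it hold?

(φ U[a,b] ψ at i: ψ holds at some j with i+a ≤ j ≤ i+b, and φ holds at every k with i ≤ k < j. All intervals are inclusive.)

Need some j in [3,4] with y, and (x & z) at every k in [3,j-1].
  j=3: y holds; no prefix to check → satisfied.

Holds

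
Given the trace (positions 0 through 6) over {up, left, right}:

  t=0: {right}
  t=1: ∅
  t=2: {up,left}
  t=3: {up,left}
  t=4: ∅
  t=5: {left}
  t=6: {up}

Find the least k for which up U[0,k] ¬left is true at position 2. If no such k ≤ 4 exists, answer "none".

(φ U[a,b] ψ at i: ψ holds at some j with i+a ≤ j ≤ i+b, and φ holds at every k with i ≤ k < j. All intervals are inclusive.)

2

Need earliest j ≥ 2 with ¬left, and up at every k in [2,j-1].
  j=2: rhs fails.
  j=3: rhs fails.
  j=4: rhs holds; lhs holds on [2,3]. k = 2.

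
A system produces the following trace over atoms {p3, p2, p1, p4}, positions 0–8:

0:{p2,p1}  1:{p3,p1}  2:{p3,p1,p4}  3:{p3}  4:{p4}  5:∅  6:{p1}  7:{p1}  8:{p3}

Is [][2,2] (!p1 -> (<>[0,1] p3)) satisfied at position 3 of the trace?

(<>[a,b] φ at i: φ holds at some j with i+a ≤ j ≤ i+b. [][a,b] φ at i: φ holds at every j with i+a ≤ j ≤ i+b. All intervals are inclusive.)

Does not hold

Check (!p1 -> (<>[0,1] p3)) at every j in [5,5]:
  j=5: antecedent true; consequent fails (none in [5,6]) → ✗
Fails at j=5 → formula fails.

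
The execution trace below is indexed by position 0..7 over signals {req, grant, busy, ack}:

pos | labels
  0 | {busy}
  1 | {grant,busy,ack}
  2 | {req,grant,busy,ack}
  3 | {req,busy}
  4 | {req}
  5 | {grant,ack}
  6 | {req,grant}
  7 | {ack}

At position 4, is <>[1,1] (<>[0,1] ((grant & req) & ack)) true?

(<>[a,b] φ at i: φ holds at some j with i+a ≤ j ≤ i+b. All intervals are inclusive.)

False

Check <>[0,1] ((grant & req) & ack) at each j in [5,5]:
  j=5: fails (none in [5,6])
No position in the window satisfies it → formula fails.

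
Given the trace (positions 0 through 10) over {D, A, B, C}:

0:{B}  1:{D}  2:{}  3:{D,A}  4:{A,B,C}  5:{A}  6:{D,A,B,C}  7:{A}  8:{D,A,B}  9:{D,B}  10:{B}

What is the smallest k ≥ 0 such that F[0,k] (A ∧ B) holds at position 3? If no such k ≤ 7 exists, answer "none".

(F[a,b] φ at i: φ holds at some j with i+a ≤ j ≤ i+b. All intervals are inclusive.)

Scan j = 3,4,… for (A ∧ B):
  j=3: fails
  j=4: holds
First hit at j=4, so smallest k = 4-3 = 1.

1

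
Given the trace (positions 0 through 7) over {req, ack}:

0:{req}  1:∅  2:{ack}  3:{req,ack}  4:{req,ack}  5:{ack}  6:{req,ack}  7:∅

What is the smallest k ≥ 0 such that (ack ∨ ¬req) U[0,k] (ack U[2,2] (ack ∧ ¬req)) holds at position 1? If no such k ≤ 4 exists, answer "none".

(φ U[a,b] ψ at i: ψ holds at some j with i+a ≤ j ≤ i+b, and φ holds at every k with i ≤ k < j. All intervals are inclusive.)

Need earliest j ≥ 1 with (ack U[2,2] (ack ∧ ¬req)), and (ack ∨ ¬req) at every k in [1,j-1].
  j=1: rhs fails.
  j=2: rhs fails.
  j=3: rhs holds; lhs holds on [1,2]. k = 2.

2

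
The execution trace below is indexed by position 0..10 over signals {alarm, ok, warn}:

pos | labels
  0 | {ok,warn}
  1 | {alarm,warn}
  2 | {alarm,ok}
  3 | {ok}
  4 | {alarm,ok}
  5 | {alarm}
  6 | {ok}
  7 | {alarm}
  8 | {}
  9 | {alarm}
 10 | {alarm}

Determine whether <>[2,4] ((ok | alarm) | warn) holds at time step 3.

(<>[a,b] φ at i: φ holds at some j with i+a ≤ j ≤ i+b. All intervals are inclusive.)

True

Check ((ok | alarm) | warn) at each j in [5,7]:
  j=5: true
  j=6: true
  j=7: true
Found at j=5 → formula holds.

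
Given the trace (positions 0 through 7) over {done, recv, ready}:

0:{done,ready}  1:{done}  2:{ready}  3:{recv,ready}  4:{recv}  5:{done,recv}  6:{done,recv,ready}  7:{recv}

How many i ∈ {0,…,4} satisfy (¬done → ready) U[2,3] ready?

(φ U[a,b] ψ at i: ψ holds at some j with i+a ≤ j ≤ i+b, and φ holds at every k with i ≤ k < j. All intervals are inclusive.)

Evaluate at each i in [0,4]:
  i=0: ✓ (rhs at j=2; lhs holds on [0,1])
  i=1: ✓ (rhs at j=3; lhs holds on [1,2])
  i=2: ✗ (no rhs in [4,5])
  i=3: ✗ (lhs fails at k=4 before rhs at j=6)
  i=4: ✗ (lhs fails at k=4 before rhs at j=6)
Positions where it holds: {0, 1} → 2.

2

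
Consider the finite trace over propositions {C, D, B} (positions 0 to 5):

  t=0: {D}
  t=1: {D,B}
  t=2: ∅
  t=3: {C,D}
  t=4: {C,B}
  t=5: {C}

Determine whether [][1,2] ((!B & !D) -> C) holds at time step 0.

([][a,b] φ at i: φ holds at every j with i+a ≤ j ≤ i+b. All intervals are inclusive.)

Check ((!B & !D) -> C) at every j in [1,2]:
  j=1: antecedent false → ✓
  j=2: antecedent true; consequent false → ✗
Fails at j=2 → formula fails.

Does not hold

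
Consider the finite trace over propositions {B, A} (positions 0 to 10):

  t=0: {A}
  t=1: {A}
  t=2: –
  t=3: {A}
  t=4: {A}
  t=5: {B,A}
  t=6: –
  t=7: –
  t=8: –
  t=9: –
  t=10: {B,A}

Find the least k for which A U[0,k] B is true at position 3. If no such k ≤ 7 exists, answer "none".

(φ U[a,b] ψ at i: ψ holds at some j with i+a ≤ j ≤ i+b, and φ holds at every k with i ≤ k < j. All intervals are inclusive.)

Need earliest j ≥ 3 with B, and A at every k in [3,j-1].
  j=3: rhs fails.
  j=4: rhs fails.
  j=5: rhs holds; lhs holds on [3,4]. k = 2.

2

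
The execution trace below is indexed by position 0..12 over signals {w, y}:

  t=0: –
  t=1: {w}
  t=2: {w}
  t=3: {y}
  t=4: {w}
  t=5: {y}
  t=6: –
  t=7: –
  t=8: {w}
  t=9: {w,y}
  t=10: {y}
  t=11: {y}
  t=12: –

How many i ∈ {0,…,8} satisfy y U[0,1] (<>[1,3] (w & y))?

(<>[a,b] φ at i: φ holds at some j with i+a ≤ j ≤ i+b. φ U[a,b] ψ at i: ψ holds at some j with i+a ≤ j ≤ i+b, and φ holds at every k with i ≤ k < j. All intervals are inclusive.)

Evaluate at each i in [0,8]:
  i=0: ✗ (no rhs in [0,1])
  i=1: ✗ (no rhs in [1,2])
  i=2: ✗ (no rhs in [2,3])
  i=3: ✗ (no rhs in [3,4])
  i=4: ✗ (no rhs in [4,5])
  i=5: ✓ (rhs at j=6; lhs holds on [5,5])
  i=6: ✓ (rhs at j=6)
  i=7: ✓ (rhs at j=7)
  i=8: ✓ (rhs at j=8)
Positions where it holds: {5, 6, 7, 8} → 4.

4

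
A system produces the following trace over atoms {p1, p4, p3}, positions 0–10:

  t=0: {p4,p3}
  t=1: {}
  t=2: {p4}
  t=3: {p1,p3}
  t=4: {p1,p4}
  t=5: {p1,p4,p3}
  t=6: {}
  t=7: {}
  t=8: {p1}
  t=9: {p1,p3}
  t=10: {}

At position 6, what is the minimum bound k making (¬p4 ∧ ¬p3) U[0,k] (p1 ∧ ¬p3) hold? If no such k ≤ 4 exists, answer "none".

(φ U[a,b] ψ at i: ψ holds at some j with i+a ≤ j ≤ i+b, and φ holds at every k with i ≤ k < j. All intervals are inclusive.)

2

Need earliest j ≥ 6 with (p1 ∧ ¬p3), and (¬p4 ∧ ¬p3) at every k in [6,j-1].
  j=6: rhs fails.
  j=7: rhs fails.
  j=8: rhs holds; lhs holds on [6,7]. k = 2.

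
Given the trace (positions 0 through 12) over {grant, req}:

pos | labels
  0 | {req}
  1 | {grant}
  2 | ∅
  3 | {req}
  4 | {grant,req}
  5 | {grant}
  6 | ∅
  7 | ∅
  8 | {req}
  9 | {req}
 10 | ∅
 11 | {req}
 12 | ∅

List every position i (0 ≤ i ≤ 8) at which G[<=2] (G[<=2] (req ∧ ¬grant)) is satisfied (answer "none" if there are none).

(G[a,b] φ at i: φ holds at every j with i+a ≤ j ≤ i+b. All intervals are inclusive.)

Evaluate at each i in [0,8]:
  i=0: ✗ (fails at j=0)
  i=1: ✗ (fails at j=1)
  i=2: ✗ (fails at j=2)
  i=3: ✗ (fails at j=3)
  i=4: ✗ (fails at j=4)
  i=5: ✗ (fails at j=5)
  i=6: ✗ (fails at j=6)
  i=7: ✗ (fails at j=7)
  i=8: ✗ (fails at j=8)

none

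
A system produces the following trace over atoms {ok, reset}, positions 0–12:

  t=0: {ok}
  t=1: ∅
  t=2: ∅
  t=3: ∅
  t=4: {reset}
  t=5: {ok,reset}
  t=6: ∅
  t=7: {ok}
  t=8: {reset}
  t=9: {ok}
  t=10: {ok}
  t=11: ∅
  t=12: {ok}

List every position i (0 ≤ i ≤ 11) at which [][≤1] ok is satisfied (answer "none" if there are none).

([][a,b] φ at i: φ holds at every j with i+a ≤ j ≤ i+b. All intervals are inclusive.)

9

Evaluate at each i in [0,11]:
  i=0: ✗ (fails at j=1)
  i=1: ✗ (fails at j=1)
  i=2: ✗ (fails at j=2)
  i=3: ✗ (fails at j=3)
  i=4: ✗ (fails at j=4)
  i=5: ✗ (fails at j=6)
  i=6: ✗ (fails at j=6)
  i=7: ✗ (fails at j=8)
  i=8: ✗ (fails at j=8)
  i=9: ✓ (all of [9,10])
  i=10: ✗ (fails at j=11)
  i=11: ✗ (fails at j=11)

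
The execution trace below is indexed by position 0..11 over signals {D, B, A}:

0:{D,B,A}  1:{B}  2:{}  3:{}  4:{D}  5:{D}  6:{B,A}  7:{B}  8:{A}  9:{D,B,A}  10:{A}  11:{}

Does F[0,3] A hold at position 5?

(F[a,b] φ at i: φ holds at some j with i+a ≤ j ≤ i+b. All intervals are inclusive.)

Yes

Check A at each j in [5,8]:
  j=5: false
  j=6: true
  j=7: false
  j=8: true
Found at j=6 → formula holds.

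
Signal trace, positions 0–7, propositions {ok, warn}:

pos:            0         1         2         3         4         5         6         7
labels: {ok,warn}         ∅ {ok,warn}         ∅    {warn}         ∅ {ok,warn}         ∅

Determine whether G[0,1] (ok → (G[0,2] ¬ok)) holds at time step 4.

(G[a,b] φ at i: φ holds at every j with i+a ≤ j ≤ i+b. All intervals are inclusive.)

Yes

Check (ok → (G[0,2] ¬ok)) at every j in [4,5]:
  j=4: antecedent false → ✓
  j=5: antecedent false → ✓
All positions satisfy it → formula holds.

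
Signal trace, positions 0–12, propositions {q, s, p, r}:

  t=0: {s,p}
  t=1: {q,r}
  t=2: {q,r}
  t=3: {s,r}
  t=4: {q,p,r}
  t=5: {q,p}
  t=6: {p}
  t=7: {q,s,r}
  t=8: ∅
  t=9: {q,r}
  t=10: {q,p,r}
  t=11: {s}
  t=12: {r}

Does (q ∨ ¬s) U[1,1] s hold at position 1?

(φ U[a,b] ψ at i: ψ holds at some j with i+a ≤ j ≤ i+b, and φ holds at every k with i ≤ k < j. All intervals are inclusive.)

False

Need some j in [2,2] with s, and (q ∨ ¬s) at every k in [1,j-1].
  j=2: s false.
No j in the window works → until fails.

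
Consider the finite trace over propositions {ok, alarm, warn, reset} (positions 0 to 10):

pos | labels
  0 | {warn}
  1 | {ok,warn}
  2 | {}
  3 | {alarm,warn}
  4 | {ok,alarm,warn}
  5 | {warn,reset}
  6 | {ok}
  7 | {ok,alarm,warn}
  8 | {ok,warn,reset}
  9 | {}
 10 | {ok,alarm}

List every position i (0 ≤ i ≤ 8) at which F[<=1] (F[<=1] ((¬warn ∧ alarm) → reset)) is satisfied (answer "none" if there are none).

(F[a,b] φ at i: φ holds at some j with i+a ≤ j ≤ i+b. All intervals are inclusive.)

Evaluate at each i in [0,8]:
  i=0: ✓ (witness j=0)
  i=1: ✓ (witness j=1)
  i=2: ✓ (witness j=2)
  i=3: ✓ (witness j=3)
  i=4: ✓ (witness j=4)
  i=5: ✓ (witness j=5)
  i=6: ✓ (witness j=6)
  i=7: ✓ (witness j=7)
  i=8: ✓ (witness j=8)

0, 1, 2, 3, 4, 5, 6, 7, 8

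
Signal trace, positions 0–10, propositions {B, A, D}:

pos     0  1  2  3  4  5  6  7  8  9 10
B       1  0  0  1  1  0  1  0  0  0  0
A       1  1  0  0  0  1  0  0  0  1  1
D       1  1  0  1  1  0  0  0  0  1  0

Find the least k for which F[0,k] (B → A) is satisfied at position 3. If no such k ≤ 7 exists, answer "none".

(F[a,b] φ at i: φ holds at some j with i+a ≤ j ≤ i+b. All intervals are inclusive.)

2

Scan j = 3,4,… for (B → A):
  j=3: fails
  j=4: fails
  j=5: holds
First hit at j=5, so smallest k = 5-3 = 2.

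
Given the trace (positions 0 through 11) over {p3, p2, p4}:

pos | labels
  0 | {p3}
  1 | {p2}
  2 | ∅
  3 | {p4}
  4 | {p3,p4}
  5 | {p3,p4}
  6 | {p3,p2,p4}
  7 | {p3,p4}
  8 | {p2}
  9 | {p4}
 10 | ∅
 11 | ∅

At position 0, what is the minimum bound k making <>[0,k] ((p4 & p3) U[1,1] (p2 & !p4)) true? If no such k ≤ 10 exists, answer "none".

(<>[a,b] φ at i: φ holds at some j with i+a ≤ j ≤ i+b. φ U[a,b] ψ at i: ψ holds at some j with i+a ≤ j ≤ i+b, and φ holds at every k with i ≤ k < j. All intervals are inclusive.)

Scan j = 0,1,… for ((p4 & p3) U[1,1] (p2 & !p4)):
  j=0: fails
  j=1: fails
  j=2: fails
  j=3: fails
  j=4: fails
  j=5: fails
  j=6: fails
  j=7: holds
First hit at j=7, so smallest k = 7-0 = 7.

7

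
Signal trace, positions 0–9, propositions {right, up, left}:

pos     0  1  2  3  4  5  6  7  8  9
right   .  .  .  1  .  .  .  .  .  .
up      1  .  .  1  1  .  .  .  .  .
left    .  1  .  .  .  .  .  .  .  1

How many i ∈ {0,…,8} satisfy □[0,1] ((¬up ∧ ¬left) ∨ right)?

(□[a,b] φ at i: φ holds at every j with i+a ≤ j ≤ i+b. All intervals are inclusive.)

Evaluate at each i in [0,8]:
  i=0: ✗ (fails at j=0)
  i=1: ✗ (fails at j=1)
  i=2: ✓ (all of [2,3])
  i=3: ✗ (fails at j=4)
  i=4: ✗ (fails at j=4)
  i=5: ✓ (all of [5,6])
  i=6: ✓ (all of [6,7])
  i=7: ✓ (all of [7,8])
  i=8: ✗ (fails at j=9)
Positions where it holds: {2, 5, 6, 7} → 4.

4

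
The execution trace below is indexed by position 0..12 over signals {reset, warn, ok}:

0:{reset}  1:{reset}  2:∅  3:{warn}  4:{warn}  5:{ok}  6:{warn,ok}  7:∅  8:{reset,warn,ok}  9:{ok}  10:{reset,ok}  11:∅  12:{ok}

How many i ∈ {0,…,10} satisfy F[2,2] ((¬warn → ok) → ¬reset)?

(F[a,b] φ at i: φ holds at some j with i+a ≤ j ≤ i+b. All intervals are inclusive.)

9

Evaluate at each i in [0,10]:
  i=0: ✓ (witness j=2)
  i=1: ✓ (witness j=3)
  i=2: ✓ (witness j=4)
  i=3: ✓ (witness j=5)
  i=4: ✓ (witness j=6)
  i=5: ✓ (witness j=7)
  i=6: ✗ (none in [8,8])
  i=7: ✓ (witness j=9)
  i=8: ✗ (none in [10,10])
  i=9: ✓ (witness j=11)
  i=10: ✓ (witness j=12)
Positions where it holds: {0, 1, 2, 3, 4, 5, 7, 9, 10} → 9.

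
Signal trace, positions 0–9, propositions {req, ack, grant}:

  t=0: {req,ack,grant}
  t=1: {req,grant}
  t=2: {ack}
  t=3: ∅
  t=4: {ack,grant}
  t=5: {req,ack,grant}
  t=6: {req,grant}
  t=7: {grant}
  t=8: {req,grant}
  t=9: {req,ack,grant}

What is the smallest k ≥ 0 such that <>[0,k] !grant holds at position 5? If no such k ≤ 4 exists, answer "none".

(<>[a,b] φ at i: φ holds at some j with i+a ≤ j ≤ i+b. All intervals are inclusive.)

none

Scan j = 5,6,… for !grant:
  j=5: fails
  j=6: fails
  j=7: fails
  j=8: fails
  j=9: fails
No j in [5,9] satisfies it → none.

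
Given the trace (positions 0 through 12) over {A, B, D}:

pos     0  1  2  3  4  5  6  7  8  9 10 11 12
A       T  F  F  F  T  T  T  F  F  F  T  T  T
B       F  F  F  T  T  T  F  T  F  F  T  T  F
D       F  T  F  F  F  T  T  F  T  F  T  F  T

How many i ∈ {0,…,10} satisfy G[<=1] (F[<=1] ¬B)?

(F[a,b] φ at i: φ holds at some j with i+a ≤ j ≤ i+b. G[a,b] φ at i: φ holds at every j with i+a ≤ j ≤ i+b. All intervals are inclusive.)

Evaluate at each i in [0,10]:
  i=0: ✓ (all of [0,1])
  i=1: ✓ (all of [1,2])
  i=2: ✗ (fails at j=3)
  i=3: ✗ (fails at j=3)
  i=4: ✗ (fails at j=4)
  i=5: ✓ (all of [5,6])
  i=6: ✓ (all of [6,7])
  i=7: ✓ (all of [7,8])
  i=8: ✓ (all of [8,9])
  i=9: ✗ (fails at j=10)
  i=10: ✗ (fails at j=10)
Positions where it holds: {0, 1, 5, 6, 7, 8} → 6.

6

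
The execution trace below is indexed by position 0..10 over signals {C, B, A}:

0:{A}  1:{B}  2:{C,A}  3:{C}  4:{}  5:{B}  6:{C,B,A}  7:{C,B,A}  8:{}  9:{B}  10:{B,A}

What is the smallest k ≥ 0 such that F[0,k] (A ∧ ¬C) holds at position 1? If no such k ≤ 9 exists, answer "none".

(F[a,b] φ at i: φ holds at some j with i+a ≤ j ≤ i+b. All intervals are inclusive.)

Scan j = 1,2,… for (A ∧ ¬C):
  j=1: fails
  j=2: fails
  j=3: fails
  j=4: fails
  j=5: fails
  j=6: fails
  j=7: fails
  j=8: fails
  j=9: fails
  j=10: holds
First hit at j=10, so smallest k = 10-1 = 9.

9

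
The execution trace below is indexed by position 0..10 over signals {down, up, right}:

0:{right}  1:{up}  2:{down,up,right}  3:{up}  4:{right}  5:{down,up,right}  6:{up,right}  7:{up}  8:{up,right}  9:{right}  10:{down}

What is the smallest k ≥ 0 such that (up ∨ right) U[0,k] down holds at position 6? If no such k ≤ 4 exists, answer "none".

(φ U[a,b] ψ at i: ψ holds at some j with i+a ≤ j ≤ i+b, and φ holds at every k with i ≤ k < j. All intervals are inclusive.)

Need earliest j ≥ 6 with down, and (up ∨ right) at every k in [6,j-1].
  j=6: rhs fails.
  j=7: rhs fails.
  j=8: rhs fails.
  j=9: rhs fails.
  j=10: rhs holds; lhs holds on [6,9]. k = 4.

4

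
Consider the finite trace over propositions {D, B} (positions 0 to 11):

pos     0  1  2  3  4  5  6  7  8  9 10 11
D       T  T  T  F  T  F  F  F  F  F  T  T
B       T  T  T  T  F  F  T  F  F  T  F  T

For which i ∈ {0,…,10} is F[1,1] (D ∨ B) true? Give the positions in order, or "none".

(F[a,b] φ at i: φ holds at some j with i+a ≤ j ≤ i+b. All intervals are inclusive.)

Evaluate at each i in [0,10]:
  i=0: ✓ (witness j=1)
  i=1: ✓ (witness j=2)
  i=2: ✓ (witness j=3)
  i=3: ✓ (witness j=4)
  i=4: ✗ (none in [5,5])
  i=5: ✓ (witness j=6)
  i=6: ✗ (none in [7,7])
  i=7: ✗ (none in [8,8])
  i=8: ✓ (witness j=9)
  i=9: ✓ (witness j=10)
  i=10: ✓ (witness j=11)

0, 1, 2, 3, 5, 8, 9, 10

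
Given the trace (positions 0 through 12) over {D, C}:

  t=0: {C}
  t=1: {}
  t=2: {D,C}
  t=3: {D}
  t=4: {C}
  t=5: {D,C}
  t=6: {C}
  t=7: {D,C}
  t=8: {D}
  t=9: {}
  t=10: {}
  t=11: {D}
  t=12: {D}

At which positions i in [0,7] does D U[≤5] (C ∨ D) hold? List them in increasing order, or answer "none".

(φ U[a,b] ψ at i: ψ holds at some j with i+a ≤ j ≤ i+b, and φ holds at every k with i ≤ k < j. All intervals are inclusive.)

Evaluate at each i in [0,7]:
  i=0: ✓ (rhs at j=0)
  i=1: ✗ (lhs fails at k=1 before rhs at j=2)
  i=2: ✓ (rhs at j=2)
  i=3: ✓ (rhs at j=3)
  i=4: ✓ (rhs at j=4)
  i=5: ✓ (rhs at j=5)
  i=6: ✓ (rhs at j=6)
  i=7: ✓ (rhs at j=7)

0, 2, 3, 4, 5, 6, 7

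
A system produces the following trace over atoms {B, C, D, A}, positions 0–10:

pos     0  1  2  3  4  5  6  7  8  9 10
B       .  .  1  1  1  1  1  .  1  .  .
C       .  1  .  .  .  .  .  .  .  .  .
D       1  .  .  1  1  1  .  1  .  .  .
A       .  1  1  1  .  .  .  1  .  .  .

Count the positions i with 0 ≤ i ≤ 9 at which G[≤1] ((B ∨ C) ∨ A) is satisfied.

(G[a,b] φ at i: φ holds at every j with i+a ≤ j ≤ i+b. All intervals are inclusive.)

7

Evaluate at each i in [0,9]:
  i=0: ✗ (fails at j=0)
  i=1: ✓ (all of [1,2])
  i=2: ✓ (all of [2,3])
  i=3: ✓ (all of [3,4])
  i=4: ✓ (all of [4,5])
  i=5: ✓ (all of [5,6])
  i=6: ✓ (all of [6,7])
  i=7: ✓ (all of [7,8])
  i=8: ✗ (fails at j=9)
  i=9: ✗ (fails at j=9)
Positions where it holds: {1, 2, 3, 4, 5, 6, 7} → 7.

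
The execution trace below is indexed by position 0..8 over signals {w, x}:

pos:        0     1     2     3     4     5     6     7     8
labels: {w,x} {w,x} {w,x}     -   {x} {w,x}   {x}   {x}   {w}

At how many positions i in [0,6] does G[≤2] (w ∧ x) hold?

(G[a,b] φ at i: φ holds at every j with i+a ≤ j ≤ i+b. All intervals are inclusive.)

Evaluate at each i in [0,6]:
  i=0: ✓ (all of [0,2])
  i=1: ✗ (fails at j=3)
  i=2: ✗ (fails at j=3)
  i=3: ✗ (fails at j=3)
  i=4: ✗ (fails at j=4)
  i=5: ✗ (fails at j=6)
  i=6: ✗ (fails at j=6)
Positions where it holds: {0} → 1.

1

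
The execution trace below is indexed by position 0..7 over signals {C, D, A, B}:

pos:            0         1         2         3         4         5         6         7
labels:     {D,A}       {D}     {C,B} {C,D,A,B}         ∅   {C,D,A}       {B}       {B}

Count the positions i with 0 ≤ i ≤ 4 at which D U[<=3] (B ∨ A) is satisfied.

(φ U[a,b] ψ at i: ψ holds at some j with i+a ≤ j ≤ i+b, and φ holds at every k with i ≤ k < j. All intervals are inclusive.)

4

Evaluate at each i in [0,4]:
  i=0: ✓ (rhs at j=0)
  i=1: ✓ (rhs at j=2; lhs holds on [1,1])
  i=2: ✓ (rhs at j=2)
  i=3: ✓ (rhs at j=3)
  i=4: ✗ (lhs fails at k=4 before rhs at j=5)
Positions where it holds: {0, 1, 2, 3} → 4.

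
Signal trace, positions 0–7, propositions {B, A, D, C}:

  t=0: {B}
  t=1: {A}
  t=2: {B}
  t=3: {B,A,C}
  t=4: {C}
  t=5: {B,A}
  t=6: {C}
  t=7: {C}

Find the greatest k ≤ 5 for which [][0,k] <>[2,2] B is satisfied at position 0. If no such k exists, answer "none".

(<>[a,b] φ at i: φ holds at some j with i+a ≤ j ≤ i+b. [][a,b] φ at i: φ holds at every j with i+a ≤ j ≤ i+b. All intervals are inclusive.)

<>[2,2] B must hold from j=0 onward; find where it first fails.
  j=0: holds
  j=1: holds
  j=2: fails
Holds on [0,1], so largest k = 1.

1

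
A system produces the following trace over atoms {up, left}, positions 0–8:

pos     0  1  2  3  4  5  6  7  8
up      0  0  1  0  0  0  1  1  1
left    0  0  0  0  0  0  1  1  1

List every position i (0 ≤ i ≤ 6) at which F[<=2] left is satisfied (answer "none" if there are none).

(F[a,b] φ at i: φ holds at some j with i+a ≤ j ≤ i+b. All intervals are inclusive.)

4, 5, 6

Evaluate at each i in [0,6]:
  i=0: ✗ (none in [0,2])
  i=1: ✗ (none in [1,3])
  i=2: ✗ (none in [2,4])
  i=3: ✗ (none in [3,5])
  i=4: ✓ (witness j=6)
  i=5: ✓ (witness j=6)
  i=6: ✓ (witness j=6)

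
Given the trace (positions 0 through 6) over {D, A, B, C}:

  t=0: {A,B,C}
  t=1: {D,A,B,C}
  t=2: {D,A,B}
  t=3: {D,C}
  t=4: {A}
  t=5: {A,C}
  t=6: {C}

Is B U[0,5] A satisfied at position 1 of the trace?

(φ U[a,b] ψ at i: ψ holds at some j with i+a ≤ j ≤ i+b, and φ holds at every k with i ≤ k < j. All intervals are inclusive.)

True

Need some j in [1,6] with A, and B at every k in [1,j-1].
  j=1: A holds; no prefix to check → satisfied.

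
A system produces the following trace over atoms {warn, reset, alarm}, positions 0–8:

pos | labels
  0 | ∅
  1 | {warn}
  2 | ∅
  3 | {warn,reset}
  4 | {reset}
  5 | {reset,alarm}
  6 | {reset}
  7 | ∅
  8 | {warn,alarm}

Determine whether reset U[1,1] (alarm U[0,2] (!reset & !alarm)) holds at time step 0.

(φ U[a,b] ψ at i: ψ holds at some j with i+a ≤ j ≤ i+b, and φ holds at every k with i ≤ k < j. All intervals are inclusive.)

No

Need some j in [1,1] with (alarm U[0,2] (!reset & !alarm)), and reset at every k in [0,j-1].
  j=1: (alarm U[0,2] (!reset & !alarm)) holds, but reset fails at k=0 → not this j.
No j in the window works → until fails.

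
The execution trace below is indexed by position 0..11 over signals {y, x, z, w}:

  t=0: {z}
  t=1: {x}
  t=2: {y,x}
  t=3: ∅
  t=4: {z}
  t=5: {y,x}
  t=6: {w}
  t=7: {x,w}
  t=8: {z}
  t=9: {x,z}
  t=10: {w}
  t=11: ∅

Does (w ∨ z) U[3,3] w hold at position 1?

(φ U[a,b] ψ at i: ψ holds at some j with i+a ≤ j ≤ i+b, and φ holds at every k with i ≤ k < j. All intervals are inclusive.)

False

Need some j in [4,4] with w, and (w ∨ z) at every k in [1,j-1].
  j=4: w false.
No j in the window works → until fails.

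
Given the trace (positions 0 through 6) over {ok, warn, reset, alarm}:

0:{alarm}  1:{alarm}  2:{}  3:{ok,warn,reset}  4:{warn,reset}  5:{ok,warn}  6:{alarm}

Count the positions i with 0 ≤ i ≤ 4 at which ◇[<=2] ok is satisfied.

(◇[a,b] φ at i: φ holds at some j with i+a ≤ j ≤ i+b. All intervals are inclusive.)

4

Evaluate at each i in [0,4]:
  i=0: ✗ (none in [0,2])
  i=1: ✓ (witness j=3)
  i=2: ✓ (witness j=3)
  i=3: ✓ (witness j=3)
  i=4: ✓ (witness j=5)
Positions where it holds: {1, 2, 3, 4} → 4.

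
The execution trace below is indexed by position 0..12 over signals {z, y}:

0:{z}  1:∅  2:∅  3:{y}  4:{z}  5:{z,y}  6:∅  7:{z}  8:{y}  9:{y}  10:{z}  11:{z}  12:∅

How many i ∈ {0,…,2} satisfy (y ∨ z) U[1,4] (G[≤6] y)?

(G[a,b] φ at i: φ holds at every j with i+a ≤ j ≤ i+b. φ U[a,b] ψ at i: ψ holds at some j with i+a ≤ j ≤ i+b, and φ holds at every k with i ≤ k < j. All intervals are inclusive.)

0

Evaluate at each i in [0,2]:
  i=0: ✗ (no rhs in [1,4])
  i=1: ✗ (no rhs in [2,5])
  i=2: ✗ (no rhs in [3,6])
Positions where it holds: {} → 0.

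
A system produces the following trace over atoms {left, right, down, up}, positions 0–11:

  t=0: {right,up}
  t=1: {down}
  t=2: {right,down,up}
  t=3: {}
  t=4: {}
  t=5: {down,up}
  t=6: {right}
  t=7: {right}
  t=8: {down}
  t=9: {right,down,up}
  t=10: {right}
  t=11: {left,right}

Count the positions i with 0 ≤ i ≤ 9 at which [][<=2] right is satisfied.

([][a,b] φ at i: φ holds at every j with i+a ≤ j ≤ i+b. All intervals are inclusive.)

1

Evaluate at each i in [0,9]:
  i=0: ✗ (fails at j=1)
  i=1: ✗ (fails at j=1)
  i=2: ✗ (fails at j=3)
  i=3: ✗ (fails at j=3)
  i=4: ✗ (fails at j=4)
  i=5: ✗ (fails at j=5)
  i=6: ✗ (fails at j=8)
  i=7: ✗ (fails at j=8)
  i=8: ✗ (fails at j=8)
  i=9: ✓ (all of [9,11])
Positions where it holds: {9} → 1.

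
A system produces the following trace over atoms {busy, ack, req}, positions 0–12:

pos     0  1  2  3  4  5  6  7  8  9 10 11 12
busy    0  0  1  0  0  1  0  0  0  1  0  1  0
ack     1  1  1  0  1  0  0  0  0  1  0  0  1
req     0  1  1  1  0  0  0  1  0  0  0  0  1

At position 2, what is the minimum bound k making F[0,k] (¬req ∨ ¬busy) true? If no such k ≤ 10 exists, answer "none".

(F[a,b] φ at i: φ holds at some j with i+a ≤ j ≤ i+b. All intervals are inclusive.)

Scan j = 2,3,… for (¬req ∨ ¬busy):
  j=2: fails
  j=3: holds
First hit at j=3, so smallest k = 3-2 = 1.

1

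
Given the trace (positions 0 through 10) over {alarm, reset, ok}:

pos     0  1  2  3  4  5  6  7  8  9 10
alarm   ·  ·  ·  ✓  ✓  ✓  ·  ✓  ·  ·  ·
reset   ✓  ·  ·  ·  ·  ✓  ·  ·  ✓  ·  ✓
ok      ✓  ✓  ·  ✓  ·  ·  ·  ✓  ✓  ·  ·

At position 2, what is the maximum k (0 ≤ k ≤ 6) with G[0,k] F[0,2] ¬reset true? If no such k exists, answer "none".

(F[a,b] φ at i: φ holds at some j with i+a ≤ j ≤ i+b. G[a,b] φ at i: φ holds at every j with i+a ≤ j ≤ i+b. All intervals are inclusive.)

F[0,2] ¬reset must hold from j=2 onward; find where it first fails.
  j=2: holds
  j=3: holds
  j=4: holds
  j=5: holds
  j=6: holds
  j=7: holds
  j=8: holds
Holds through j=8; largest k = 6.

6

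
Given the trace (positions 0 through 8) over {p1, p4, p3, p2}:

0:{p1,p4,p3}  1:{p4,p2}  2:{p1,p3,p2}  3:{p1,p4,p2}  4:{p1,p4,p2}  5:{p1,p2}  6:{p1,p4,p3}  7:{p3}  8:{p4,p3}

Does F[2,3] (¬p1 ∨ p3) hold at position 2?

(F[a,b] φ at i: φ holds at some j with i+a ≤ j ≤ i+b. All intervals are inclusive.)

Check (¬p1 ∨ p3) at each j in [4,5]:
  j=4: false
  j=5: false
No position in the window satisfies it → formula fails.

Does not hold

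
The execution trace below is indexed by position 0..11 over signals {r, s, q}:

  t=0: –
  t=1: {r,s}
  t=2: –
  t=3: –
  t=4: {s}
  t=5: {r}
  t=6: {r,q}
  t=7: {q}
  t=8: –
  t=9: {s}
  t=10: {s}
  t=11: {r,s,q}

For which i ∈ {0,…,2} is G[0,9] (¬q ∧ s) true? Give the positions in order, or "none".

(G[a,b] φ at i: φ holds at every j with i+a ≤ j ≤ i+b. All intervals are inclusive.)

Evaluate at each i in [0,2]:
  i=0: ✗ (fails at j=0)
  i=1: ✗ (fails at j=2)
  i=2: ✗ (fails at j=2)

none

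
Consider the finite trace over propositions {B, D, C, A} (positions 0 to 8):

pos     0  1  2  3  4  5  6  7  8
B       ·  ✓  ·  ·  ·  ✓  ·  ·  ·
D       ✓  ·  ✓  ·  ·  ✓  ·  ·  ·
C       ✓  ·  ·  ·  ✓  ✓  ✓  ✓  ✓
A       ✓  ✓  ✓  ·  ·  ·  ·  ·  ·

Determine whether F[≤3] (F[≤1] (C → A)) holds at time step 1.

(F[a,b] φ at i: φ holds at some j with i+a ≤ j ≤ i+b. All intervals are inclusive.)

True

Check F[≤1] (C → A) at each j in [1,4]:
  j=1: holds (witness at 1)
  j=2: holds (witness at 2)
  j=3: holds (witness at 3)
  j=4: fails (none in [4,5])
Found at j=1 → formula holds.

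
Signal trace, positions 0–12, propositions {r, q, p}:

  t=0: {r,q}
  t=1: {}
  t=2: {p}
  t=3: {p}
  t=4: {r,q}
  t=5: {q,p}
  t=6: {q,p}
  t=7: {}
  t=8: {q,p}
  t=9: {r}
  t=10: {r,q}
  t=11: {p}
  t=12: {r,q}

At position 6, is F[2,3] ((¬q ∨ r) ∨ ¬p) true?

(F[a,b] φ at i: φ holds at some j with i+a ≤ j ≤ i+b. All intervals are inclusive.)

Check ((¬q ∨ r) ∨ ¬p) at each j in [8,9]:
  j=8: false
  j=9: true
Found at j=9 → formula holds.

True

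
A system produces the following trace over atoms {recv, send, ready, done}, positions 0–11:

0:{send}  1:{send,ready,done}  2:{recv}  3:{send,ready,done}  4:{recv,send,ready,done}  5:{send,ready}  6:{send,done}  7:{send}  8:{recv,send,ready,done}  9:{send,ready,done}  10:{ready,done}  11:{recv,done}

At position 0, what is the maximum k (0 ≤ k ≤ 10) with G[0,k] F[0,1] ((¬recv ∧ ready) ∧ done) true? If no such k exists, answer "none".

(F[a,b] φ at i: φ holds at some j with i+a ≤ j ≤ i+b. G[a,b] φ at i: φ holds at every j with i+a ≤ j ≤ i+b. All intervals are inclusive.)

F[0,1] ((¬recv ∧ ready) ∧ done) must hold from j=0 onward; find where it first fails.
  j=0: holds
  j=1: holds
  j=2: holds
  j=3: holds
  j=4: fails
Holds on [0,3], so largest k = 3.

3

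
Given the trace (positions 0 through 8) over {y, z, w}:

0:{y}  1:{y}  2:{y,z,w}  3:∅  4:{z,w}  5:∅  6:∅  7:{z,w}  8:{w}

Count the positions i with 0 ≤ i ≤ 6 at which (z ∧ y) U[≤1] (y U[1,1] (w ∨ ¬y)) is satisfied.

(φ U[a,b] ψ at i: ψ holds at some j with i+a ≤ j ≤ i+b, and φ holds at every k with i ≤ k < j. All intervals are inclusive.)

2

Evaluate at each i in [0,6]:
  i=0: ✗ (lhs fails at k=0 before rhs at j=1)
  i=1: ✓ (rhs at j=1)
  i=2: ✓ (rhs at j=2)
  i=3: ✗ (no rhs in [3,4])
  i=4: ✗ (no rhs in [4,5])
  i=5: ✗ (no rhs in [5,6])
  i=6: ✗ (no rhs in [6,7])
Positions where it holds: {1, 2} → 2.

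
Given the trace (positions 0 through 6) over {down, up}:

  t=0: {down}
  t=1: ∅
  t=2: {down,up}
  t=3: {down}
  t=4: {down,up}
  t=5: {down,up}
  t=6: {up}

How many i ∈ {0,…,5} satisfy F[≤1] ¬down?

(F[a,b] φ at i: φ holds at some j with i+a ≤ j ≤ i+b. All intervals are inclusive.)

3

Evaluate at each i in [0,5]:
  i=0: ✓ (witness j=1)
  i=1: ✓ (witness j=1)
  i=2: ✗ (none in [2,3])
  i=3: ✗ (none in [3,4])
  i=4: ✗ (none in [4,5])
  i=5: ✓ (witness j=6)
Positions where it holds: {0, 1, 5} → 3.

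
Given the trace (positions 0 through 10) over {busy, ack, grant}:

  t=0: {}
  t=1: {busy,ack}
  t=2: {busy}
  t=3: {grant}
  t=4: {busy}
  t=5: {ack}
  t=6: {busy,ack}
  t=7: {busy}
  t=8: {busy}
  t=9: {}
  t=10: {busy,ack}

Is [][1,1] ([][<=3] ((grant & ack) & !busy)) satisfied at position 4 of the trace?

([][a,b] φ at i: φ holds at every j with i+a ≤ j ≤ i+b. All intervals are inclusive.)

Check [][<=3] ((grant & ack) & !busy) at every j in [5,5]:
  j=5: fails at 5
Fails at j=5 → formula fails.

No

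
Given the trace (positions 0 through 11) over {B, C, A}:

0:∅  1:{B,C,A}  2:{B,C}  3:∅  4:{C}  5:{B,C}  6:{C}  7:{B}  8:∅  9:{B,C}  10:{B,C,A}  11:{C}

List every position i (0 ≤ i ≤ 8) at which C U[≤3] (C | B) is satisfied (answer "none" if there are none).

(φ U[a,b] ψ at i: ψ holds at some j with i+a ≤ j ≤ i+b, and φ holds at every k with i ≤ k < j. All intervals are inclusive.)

Evaluate at each i in [0,8]:
  i=0: ✗ (lhs fails at k=0 before rhs at j=1)
  i=1: ✓ (rhs at j=1)
  i=2: ✓ (rhs at j=2)
  i=3: ✗ (lhs fails at k=3 before rhs at j=4)
  i=4: ✓ (rhs at j=4)
  i=5: ✓ (rhs at j=5)
  i=6: ✓ (rhs at j=6)
  i=7: ✓ (rhs at j=7)
  i=8: ✗ (lhs fails at k=8 before rhs at j=9)

1, 2, 4, 5, 6, 7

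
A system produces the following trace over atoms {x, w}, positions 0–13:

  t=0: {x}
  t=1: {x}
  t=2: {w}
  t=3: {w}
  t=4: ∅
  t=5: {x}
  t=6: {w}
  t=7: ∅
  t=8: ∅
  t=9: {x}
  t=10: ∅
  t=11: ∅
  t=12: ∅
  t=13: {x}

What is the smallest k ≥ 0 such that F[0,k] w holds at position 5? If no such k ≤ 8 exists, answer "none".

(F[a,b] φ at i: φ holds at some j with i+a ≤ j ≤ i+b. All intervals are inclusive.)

1

Scan j = 5,6,… for w:
  j=5: fails
  j=6: holds
First hit at j=6, so smallest k = 6-5 = 1.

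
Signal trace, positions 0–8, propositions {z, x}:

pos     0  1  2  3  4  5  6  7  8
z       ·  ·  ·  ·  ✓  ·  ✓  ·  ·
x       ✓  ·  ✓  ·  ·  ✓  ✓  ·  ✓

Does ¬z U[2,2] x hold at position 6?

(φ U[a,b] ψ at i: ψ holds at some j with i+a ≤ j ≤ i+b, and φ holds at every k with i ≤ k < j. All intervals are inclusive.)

Need some j in [8,8] with x, and ¬z at every k in [6,j-1].
  j=8: x holds, but ¬z fails at k=6 → not this j.
No j in the window works → until fails.

Does not hold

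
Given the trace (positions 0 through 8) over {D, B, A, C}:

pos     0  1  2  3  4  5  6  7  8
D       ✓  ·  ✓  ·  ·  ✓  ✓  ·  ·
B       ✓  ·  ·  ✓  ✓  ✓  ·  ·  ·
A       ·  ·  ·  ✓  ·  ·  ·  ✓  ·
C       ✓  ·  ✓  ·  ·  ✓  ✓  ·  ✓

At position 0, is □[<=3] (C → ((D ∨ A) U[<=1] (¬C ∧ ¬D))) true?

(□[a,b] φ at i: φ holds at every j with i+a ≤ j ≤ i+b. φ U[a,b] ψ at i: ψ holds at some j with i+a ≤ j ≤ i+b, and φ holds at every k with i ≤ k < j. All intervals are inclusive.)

True

Check (C → ((D ∨ A) U[<=1] (¬C ∧ ¬D))) at every j in [0,3]:
  j=0: antecedent true; consequent holds → ✓
  j=1: antecedent false → ✓
  j=2: antecedent true; consequent holds → ✓
  j=3: antecedent false → ✓
All positions satisfy it → formula holds.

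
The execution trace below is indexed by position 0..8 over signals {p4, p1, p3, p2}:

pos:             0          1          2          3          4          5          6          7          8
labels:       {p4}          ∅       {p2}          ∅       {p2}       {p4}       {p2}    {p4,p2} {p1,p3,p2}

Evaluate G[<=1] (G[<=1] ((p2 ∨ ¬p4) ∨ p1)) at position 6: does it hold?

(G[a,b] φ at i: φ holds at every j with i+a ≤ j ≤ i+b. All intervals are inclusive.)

Holds

Check G[<=1] ((p2 ∨ ¬p4) ∨ p1) at every j in [6,7]:
  j=6: holds on [6,7]
  j=7: holds on [7,8]
All positions satisfy it → formula holds.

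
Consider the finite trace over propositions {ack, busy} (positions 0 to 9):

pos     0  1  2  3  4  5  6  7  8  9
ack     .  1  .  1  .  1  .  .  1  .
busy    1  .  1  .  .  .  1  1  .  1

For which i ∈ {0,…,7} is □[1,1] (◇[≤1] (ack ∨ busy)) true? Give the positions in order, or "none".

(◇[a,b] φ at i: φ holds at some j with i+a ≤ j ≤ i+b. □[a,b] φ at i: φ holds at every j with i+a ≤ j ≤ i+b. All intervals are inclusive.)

0, 1, 2, 3, 4, 5, 6, 7

Evaluate at each i in [0,7]:
  i=0: ✓ (all of [1,1])
  i=1: ✓ (all of [2,2])
  i=2: ✓ (all of [3,3])
  i=3: ✓ (all of [4,4])
  i=4: ✓ (all of [5,5])
  i=5: ✓ (all of [6,6])
  i=6: ✓ (all of [7,7])
  i=7: ✓ (all of [8,8])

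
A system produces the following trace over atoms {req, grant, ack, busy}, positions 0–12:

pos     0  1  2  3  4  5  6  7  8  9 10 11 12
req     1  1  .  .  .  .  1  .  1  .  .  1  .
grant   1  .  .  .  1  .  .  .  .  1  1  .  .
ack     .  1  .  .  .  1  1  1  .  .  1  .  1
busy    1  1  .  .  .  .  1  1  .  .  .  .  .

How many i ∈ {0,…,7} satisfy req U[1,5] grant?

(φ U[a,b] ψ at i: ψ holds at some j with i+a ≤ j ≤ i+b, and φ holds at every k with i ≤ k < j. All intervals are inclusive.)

Evaluate at each i in [0,7]:
  i=0: ✗ (lhs fails at k=2 before rhs at j=4)
  i=1: ✗ (lhs fails at k=2 before rhs at j=4)
  i=2: ✗ (lhs fails at k=2 before rhs at j=4)
  i=3: ✗ (lhs fails at k=3 before rhs at j=4)
  i=4: ✗ (lhs fails at k=4 before rhs at j=9)
  i=5: ✗ (lhs fails at k=5 before rhs at j=9)
  i=6: ✗ (lhs fails at k=7 before rhs at j=9)
  i=7: ✗ (lhs fails at k=7 before rhs at j=9)
Positions where it holds: {} → 0.

0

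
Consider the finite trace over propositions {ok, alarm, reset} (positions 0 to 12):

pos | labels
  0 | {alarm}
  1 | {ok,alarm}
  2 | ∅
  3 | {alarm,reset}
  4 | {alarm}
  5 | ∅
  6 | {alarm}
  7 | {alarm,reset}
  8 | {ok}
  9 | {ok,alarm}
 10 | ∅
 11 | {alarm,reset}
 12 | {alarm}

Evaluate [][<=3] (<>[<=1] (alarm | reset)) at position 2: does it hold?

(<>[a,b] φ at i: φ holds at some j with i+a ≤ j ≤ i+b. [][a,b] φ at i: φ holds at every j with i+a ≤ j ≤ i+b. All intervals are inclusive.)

Check <>[<=1] (alarm | reset) at every j in [2,5]:
  j=2: holds (witness at 3)
  j=3: holds (witness at 3)
  j=4: holds (witness at 4)
  j=5: holds (witness at 6)
All positions satisfy it → formula holds.

Holds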